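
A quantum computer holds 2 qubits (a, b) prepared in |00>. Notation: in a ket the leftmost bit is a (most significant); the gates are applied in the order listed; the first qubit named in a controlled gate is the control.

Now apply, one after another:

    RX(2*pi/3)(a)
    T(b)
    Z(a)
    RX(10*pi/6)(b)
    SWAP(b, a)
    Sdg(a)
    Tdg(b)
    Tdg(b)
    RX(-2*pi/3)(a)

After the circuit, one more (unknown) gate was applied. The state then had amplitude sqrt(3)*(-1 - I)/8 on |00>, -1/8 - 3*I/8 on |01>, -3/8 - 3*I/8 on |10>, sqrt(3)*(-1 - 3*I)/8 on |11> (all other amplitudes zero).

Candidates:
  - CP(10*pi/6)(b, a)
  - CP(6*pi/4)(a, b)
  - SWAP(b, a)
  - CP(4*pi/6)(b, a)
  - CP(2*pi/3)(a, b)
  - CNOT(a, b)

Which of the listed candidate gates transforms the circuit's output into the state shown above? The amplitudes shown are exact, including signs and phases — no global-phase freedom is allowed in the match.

The applied gate was SWAP(b, a).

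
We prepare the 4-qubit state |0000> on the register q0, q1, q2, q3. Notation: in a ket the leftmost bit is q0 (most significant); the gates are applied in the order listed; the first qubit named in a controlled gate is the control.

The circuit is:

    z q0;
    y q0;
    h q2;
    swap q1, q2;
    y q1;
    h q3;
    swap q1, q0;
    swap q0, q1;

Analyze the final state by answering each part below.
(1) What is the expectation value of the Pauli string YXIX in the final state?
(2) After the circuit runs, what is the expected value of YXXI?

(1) The observable YXIX averages to 0.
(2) The expectation value of YXXI is 0.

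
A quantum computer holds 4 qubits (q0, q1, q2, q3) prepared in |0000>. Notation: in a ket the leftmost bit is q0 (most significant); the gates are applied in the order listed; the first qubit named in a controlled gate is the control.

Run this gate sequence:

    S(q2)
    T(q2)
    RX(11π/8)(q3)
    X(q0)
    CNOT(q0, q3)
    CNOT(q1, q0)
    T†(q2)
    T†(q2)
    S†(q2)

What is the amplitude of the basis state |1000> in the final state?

The amplitude on |1000> is -I*sin(5*pi/16).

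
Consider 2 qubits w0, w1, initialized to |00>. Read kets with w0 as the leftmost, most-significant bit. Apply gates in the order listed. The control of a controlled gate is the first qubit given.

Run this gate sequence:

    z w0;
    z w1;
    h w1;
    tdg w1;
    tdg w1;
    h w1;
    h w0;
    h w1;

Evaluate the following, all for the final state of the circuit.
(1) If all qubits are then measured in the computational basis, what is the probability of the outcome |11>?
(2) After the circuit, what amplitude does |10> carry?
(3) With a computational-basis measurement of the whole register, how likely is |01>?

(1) A full measurement returns |11> with probability 1/4.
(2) The final state's coefficient on |10> equals 1/2.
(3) Outcome |01> occurs with probability 1/4.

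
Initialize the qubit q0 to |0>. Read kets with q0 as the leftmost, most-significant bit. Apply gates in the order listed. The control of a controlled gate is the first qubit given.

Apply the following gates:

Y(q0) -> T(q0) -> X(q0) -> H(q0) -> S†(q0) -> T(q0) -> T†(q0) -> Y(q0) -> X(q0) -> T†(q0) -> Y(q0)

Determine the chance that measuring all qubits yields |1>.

The probability of measuring |1> is 1/2.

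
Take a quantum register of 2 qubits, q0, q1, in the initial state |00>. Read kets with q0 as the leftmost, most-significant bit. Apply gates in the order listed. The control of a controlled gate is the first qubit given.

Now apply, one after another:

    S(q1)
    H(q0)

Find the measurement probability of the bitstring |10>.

Outcome |10> occurs with probability 1/2.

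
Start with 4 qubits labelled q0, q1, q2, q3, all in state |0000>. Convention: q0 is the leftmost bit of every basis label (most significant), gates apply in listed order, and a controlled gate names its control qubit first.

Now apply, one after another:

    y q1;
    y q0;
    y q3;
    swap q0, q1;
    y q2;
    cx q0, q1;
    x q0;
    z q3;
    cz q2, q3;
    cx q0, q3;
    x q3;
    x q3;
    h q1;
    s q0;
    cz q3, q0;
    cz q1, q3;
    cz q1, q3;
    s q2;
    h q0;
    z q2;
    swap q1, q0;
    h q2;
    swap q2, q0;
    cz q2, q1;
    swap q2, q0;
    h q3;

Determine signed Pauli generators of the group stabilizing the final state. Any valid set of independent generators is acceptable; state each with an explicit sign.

The final state is stabilized by the group generated by +XZII, +ZXII, -IIXI, -IIIX; other independent generating sets are equally valid.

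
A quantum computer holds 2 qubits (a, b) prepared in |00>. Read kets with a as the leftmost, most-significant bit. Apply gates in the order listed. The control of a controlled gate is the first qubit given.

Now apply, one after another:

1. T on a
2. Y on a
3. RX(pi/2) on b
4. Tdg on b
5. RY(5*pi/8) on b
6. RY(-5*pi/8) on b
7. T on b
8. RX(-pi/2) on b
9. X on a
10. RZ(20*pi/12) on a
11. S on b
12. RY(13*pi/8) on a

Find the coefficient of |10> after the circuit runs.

The final state's coefficient on |10> equals -exp(2*I*pi/3)*sin(3*pi/16). Key observation: the block from step 3 through step 8 cancels to the identity and can be dropped.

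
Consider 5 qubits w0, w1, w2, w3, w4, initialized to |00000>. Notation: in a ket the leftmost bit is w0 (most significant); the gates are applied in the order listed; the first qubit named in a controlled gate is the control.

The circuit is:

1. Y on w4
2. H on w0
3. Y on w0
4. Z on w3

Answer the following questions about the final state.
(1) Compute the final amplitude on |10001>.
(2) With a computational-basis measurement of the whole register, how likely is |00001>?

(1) The final state's coefficient on |10001> equals -sqrt(2)/2.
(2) The probability of measuring |00001> is 1/2.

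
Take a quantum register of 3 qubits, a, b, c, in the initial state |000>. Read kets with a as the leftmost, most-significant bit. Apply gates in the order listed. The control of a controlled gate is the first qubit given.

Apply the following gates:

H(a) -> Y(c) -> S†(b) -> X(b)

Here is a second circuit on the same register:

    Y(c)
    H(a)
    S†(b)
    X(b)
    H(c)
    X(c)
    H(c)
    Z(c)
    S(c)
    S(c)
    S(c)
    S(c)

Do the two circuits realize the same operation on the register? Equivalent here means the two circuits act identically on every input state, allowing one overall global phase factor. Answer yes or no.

Yes, they are equivalent — the unitaries differ by at most a global phase.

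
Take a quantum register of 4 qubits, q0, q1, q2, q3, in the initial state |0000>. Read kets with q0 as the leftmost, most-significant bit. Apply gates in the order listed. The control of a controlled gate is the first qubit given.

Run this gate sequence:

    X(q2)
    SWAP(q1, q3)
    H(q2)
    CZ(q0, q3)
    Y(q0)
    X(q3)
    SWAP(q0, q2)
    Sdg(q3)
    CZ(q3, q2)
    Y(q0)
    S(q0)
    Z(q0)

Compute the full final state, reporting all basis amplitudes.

After the circuit, the state carries amplitude -sqrt(2)*I/2 on |0011>, -sqrt(2)/2 on |1011>, and 0 on every other basis state.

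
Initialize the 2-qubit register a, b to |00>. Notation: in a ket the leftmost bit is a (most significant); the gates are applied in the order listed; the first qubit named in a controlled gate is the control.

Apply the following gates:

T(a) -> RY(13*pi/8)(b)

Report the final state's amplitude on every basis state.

The resulting statevector has amplitude -cos(3*pi/16) on |00>, sin(3*pi/16) on |01>, 0 on |10>, 0 on |11>.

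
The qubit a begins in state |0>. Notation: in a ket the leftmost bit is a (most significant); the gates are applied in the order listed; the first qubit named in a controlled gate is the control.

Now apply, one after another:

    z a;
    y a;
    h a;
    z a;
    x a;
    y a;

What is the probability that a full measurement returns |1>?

Outcome |1> occurs with probability 1/2.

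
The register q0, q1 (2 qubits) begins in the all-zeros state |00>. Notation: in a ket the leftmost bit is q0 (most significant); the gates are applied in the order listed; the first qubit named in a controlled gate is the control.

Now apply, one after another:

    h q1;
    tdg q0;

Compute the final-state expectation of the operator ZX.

The observable ZX averages to 1.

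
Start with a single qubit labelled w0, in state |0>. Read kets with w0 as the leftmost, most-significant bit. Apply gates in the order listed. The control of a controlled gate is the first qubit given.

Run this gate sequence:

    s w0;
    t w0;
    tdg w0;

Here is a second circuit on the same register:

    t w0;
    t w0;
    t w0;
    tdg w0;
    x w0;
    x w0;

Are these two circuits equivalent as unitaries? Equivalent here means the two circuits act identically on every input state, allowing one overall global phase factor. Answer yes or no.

Yes: on every input state the two circuits agree up to one overall phase factor.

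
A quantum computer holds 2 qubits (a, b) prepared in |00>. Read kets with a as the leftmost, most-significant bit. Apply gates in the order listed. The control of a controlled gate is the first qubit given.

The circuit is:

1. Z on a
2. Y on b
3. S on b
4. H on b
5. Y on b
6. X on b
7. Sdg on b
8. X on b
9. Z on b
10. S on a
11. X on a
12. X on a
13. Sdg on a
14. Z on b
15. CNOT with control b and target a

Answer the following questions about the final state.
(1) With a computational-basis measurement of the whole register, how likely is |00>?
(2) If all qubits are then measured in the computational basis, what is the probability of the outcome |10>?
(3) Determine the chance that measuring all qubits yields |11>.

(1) The probability of measuring |00> is 1/2.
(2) The probability of measuring |10> is 0.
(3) Outcome |11> occurs with probability 1/2.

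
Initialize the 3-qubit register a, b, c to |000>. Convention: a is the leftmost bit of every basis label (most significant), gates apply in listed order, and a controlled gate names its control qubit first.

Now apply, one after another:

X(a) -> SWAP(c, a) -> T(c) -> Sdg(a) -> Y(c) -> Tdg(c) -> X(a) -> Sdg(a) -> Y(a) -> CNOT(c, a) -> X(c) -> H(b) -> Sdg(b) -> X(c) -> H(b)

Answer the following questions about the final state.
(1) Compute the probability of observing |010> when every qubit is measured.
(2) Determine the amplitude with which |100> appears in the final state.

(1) A full measurement returns |010> with probability 1/2.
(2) The amplitude on |100> is 0.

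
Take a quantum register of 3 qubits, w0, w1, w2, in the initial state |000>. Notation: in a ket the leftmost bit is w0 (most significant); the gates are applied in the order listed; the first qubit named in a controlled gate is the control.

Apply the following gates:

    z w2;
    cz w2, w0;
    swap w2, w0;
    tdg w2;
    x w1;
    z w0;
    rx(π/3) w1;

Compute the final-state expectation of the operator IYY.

The observable IYY averages to 0.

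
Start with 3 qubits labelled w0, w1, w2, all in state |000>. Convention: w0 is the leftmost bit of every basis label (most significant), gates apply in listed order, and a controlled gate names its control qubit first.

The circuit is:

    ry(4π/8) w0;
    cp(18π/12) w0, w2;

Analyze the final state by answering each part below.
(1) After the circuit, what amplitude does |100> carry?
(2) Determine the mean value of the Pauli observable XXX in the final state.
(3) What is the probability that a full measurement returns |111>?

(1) |100> carries amplitude sqrt(2)/2 in the final state.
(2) In the final state, XXX has expectation 0.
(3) Outcome |111> occurs with probability 0.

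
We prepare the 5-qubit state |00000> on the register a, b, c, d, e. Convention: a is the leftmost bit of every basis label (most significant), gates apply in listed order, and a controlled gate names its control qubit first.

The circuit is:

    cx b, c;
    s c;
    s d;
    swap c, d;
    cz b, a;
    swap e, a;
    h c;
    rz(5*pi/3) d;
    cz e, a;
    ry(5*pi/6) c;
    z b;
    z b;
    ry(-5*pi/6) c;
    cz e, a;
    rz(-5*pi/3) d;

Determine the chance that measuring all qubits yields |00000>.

Outcome |00000> occurs with probability 1/2.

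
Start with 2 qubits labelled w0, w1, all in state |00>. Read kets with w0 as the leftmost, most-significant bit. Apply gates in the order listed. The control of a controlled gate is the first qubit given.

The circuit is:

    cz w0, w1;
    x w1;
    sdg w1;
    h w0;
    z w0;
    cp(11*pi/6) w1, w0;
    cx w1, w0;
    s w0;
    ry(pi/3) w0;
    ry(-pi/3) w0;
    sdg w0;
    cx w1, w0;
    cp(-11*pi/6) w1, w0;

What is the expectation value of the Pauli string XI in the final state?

The observable XI averages to -1. Key observation: steps 6-13 multiply out to the identity, so the circuit reduces to the remaining gates.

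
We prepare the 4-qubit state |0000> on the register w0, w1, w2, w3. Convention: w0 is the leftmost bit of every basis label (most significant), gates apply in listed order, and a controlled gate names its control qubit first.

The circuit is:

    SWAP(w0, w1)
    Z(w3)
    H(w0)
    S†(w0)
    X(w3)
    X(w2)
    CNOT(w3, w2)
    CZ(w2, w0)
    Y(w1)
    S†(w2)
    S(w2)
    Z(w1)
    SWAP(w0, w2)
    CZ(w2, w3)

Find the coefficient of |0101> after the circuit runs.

The amplitude on |0101> is -sqrt(2)*I/2.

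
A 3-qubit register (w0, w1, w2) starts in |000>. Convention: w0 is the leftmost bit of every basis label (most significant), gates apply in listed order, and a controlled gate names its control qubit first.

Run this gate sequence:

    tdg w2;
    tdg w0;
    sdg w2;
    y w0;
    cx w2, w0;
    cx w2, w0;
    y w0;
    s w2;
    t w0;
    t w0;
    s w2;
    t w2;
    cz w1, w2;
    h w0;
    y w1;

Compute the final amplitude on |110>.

The amplitude on |110> is sqrt(2)*I/2.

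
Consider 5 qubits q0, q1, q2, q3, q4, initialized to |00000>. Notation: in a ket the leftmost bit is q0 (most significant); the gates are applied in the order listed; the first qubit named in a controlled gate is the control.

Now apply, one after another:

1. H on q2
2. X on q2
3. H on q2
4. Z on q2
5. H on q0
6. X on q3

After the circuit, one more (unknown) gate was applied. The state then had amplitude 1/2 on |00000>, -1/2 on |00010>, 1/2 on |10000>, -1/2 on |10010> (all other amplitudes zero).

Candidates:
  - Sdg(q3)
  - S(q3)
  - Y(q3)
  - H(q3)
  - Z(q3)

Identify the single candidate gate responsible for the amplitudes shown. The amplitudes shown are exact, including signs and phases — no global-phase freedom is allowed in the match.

It was H(q3) that produced the state shown.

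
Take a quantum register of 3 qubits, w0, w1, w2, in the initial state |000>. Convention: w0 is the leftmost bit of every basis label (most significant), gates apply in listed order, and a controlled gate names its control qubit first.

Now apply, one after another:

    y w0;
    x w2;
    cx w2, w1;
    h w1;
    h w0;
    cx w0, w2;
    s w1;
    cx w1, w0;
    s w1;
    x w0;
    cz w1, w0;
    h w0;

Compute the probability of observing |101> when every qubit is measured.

A full measurement returns |101> with probability 1/8.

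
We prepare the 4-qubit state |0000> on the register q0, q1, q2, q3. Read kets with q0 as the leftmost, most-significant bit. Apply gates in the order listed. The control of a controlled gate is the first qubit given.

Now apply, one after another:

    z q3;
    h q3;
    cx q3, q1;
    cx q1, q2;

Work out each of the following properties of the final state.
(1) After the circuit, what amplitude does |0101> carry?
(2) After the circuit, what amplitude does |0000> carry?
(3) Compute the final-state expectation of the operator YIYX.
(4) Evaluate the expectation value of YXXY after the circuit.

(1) The final state's coefficient on |0101> equals 0.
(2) |0000> carries amplitude sqrt(2)/2 in the final state.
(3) The observable YIYX averages to 0.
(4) The expectation value of YXXY is 0.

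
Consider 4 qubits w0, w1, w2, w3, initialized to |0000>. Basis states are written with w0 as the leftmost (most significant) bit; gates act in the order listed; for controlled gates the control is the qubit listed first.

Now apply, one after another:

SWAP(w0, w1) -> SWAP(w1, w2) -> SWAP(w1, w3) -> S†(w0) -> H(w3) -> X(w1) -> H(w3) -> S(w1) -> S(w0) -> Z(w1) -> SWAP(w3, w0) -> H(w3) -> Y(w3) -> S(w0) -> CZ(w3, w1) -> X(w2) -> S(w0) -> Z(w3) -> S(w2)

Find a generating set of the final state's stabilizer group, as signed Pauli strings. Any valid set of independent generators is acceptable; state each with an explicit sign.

One valid set of independent stabilizer generators is -IIIX, +ZIII, -IZII, -IIZI (any independent generating set of the same group is equally correct).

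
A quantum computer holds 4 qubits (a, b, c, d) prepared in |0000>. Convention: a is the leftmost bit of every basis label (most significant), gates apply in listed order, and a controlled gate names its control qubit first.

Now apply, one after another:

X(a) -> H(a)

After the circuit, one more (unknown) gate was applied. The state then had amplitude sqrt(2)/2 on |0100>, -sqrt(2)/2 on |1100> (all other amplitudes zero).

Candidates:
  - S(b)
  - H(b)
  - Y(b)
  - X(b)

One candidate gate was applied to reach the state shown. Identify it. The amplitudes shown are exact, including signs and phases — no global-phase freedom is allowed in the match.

The unique candidate consistent with the amplitudes is X(b).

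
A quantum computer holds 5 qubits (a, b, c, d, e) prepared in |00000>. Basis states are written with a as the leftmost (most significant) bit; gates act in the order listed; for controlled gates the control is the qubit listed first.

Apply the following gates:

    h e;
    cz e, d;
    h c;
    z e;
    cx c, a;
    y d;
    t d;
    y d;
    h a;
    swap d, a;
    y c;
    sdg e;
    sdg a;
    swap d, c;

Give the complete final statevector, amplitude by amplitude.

After the circuit, the state carries amplitude -sqrt(2)*exp(3*I*pi/4)/4 on |00000>, sqrt(2)*exp(I*pi/4)/4 on |00001>, sqrt(2)*exp(3*I*pi/4)/4 on |00010>, -sqrt(2)*exp(I*pi/4)/4 on |00011>, sqrt(2)*exp(3*I*pi/4)/4 on |00100>, -sqrt(2)*exp(I*pi/4)/4 on |00101>, sqrt(2)*exp(3*I*pi/4)/4 on |00110>, -sqrt(2)*exp(I*pi/4)/4 on |00111>, and 0 on every other basis state.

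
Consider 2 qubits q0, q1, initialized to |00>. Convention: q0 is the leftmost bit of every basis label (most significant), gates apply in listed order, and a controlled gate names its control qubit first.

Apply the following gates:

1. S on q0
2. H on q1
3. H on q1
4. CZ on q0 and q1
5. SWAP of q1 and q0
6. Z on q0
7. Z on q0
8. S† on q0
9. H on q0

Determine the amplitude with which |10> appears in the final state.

The amplitude on |10> is sqrt(2)/2.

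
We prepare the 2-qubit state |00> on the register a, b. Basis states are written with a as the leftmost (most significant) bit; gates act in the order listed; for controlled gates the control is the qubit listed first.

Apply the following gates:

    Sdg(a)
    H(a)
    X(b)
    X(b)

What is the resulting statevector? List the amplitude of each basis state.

The final amplitudes are sqrt(2)/2 on |00>, 0 on |01>, sqrt(2)/2 on |10>, 0 on |11>.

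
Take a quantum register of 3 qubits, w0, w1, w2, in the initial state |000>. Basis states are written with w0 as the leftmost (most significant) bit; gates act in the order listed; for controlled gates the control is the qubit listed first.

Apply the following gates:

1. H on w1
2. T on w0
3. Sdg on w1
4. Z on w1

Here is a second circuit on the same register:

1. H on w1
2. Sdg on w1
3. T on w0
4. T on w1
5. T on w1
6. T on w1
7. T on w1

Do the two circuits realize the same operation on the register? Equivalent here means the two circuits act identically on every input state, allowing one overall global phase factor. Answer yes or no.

Yes: on every input state the two circuits agree up to one overall phase factor.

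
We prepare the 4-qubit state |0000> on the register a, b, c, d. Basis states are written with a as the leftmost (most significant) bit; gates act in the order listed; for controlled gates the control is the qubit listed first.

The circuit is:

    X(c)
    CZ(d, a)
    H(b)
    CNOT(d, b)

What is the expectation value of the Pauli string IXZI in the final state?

The observable IXZI averages to -1.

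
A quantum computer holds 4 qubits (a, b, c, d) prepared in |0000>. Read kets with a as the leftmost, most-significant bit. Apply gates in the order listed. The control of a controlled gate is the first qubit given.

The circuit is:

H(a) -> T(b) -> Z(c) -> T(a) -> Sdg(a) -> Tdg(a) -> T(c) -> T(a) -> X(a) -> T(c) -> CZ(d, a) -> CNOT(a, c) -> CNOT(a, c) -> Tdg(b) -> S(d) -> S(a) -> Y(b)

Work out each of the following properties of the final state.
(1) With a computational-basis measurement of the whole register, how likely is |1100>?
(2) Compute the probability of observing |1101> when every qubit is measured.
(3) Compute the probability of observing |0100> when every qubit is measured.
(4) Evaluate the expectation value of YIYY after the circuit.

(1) The probability of measuring |1100> is 1/2.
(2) Outcome |1101> occurs with probability 0.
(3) The probability of measuring |0100> is 1/2.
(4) The expectation value of YIYY is 0.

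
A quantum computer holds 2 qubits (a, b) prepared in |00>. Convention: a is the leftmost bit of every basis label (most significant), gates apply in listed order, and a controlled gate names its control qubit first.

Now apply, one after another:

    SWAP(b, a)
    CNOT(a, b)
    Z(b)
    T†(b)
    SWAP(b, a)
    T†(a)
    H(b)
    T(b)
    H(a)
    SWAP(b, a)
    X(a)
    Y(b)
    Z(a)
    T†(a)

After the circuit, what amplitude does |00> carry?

The amplitude on |00> is -exp(3*I*pi/4)/2.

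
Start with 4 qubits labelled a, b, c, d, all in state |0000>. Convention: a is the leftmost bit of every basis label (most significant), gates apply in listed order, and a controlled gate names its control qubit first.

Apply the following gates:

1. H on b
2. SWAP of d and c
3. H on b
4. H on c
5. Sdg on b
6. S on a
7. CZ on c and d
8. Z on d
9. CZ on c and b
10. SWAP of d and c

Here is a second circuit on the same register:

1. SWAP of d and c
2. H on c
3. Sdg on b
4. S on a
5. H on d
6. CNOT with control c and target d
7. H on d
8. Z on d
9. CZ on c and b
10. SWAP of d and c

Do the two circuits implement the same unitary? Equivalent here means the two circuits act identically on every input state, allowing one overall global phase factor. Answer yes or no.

Yes: on every input state the two circuits agree up to one overall phase factor.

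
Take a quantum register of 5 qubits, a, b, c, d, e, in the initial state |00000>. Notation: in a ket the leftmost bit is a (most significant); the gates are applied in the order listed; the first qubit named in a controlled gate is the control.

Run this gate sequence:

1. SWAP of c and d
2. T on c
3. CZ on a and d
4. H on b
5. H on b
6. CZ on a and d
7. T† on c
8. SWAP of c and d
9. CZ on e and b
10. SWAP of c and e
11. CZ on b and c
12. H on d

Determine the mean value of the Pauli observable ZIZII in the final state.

The observable ZIZII averages to 1. Key observation: steps 1-8 multiply out to the identity, so the circuit reduces to the remaining gates.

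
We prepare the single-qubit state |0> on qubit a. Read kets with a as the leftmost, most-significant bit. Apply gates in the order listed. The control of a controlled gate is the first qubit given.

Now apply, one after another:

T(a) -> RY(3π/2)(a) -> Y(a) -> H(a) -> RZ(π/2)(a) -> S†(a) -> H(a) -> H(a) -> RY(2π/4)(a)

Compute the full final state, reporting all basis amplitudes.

After the circuit, the state carries amplitude -sqrt(2)*exp(I*pi/4)/2 on |0>, -sqrt(2)*exp(I*pi/4)/2 on |1>.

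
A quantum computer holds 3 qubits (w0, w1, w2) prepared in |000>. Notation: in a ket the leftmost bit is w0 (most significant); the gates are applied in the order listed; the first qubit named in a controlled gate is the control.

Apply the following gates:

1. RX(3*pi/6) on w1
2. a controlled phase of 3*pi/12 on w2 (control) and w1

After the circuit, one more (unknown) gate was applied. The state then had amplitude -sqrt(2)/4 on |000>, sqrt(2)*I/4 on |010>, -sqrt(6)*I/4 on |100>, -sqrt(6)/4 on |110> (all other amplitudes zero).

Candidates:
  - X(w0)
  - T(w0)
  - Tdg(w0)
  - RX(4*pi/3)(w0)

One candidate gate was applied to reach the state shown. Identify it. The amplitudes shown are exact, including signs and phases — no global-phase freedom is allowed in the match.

It was RX(4*pi/3)(w0) that produced the state shown.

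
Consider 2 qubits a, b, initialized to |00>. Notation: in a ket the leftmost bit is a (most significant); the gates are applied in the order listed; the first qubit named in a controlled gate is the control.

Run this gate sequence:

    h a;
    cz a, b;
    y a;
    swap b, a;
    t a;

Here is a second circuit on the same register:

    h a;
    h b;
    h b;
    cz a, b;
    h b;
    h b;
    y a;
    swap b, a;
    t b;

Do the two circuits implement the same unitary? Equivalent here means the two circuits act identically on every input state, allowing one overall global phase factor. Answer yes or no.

No: there is an input state on which the two circuits produce genuinely different outputs (not merely differing by a phase).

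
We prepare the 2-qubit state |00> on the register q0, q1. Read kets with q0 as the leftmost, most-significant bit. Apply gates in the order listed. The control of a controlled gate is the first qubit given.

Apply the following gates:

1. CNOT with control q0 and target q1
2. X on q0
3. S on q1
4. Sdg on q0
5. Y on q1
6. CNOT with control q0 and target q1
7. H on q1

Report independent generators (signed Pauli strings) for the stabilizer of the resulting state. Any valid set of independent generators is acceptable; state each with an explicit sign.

One valid set of independent stabilizer generators is +IX, -ZI (any independent generating set of the same group is equally correct).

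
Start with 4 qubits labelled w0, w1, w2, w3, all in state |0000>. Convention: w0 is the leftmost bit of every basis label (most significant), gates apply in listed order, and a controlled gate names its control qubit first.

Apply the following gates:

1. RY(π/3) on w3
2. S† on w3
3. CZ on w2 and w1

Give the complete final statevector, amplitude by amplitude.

After the circuit, the state carries amplitude sqrt(3)/2 on |0000>, -I/2 on |0001>, and 0 on every other basis state.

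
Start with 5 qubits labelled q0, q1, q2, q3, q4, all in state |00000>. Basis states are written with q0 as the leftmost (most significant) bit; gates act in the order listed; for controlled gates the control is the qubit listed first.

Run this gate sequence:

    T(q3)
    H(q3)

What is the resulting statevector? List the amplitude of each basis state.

The resulting statevector has amplitude sqrt(2)/2 on |00000>, sqrt(2)/2 on |00010>, and 0 on every other basis state.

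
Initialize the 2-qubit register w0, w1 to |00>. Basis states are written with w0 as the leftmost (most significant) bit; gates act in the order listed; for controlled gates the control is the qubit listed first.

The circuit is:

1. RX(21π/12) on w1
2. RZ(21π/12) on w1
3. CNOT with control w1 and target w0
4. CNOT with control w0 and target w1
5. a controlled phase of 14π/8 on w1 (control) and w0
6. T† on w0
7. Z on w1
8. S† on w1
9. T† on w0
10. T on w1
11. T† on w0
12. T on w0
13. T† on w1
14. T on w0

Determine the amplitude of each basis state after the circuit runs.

The final amplitudes are sqrt(sqrt(2) + 2)*exp(I*pi/8)/2 on |00>, 0 on |01>, sqrt(2 - sqrt(2))*exp(I*pi/8)/2 on |10>, 0 on |11>. Key observation: gates 9-14 undo each other exactly, leaving only the rest of the circuit to track.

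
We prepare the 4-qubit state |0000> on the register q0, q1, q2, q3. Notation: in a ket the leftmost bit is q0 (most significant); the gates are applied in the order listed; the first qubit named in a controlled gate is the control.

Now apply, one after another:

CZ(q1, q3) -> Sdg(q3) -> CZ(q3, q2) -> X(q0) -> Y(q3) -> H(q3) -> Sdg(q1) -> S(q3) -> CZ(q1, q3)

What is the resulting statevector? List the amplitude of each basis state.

The final amplitudes are sqrt(2)*I/2 on |1000>, sqrt(2)/2 on |1001>, and 0 on every other basis state.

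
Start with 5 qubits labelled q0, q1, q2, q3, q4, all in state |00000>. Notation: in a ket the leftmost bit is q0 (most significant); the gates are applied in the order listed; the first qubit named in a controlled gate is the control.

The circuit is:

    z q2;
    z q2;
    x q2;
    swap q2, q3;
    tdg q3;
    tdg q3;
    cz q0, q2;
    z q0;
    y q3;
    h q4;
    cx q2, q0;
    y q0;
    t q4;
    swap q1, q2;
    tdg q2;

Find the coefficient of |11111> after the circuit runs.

The final state's coefficient on |11111> equals 0.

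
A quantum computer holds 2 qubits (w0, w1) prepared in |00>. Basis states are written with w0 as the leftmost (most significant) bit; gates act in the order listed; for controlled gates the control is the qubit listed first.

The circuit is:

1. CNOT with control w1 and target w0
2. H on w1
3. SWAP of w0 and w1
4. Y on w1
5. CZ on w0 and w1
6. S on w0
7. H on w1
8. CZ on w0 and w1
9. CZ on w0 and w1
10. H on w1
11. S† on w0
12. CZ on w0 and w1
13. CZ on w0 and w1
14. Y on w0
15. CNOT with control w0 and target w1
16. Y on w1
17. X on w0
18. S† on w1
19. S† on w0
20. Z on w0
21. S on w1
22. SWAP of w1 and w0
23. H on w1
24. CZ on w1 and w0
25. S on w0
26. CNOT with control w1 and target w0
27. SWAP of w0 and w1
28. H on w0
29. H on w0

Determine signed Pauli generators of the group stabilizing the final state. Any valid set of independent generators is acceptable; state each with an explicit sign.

The stabilizer group can be generated by +XI, -IX, among other valid generating sets.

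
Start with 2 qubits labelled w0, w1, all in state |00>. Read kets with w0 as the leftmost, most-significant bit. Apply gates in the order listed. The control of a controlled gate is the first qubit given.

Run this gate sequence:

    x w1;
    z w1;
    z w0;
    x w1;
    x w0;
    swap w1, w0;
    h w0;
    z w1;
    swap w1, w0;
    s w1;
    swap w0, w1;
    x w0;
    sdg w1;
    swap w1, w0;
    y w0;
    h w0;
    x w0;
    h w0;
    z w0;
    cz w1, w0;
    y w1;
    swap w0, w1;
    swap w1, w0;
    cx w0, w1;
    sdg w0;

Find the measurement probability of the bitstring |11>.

The probability of measuring |11> is 0. Key observation: the block from step 16 through step 19 cancels to the identity and can be dropped.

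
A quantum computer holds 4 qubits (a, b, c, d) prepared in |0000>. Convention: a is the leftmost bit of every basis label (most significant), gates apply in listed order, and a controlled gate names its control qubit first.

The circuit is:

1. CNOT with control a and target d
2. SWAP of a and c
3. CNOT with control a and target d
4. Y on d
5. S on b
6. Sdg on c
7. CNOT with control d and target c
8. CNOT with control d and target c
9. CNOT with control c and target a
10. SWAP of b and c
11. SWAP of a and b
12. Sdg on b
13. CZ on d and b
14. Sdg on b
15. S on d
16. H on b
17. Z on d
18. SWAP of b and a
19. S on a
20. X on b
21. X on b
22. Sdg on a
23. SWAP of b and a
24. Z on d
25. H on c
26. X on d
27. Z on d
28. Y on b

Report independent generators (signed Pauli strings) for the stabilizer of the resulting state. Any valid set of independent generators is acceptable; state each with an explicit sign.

The stabilizer group can be generated by -IXII, +IIXI, +ZIII, +IIIZ, among other valid generating sets. Key observation: steps 17-24 multiply out to the identity, so the circuit reduces to the remaining gates.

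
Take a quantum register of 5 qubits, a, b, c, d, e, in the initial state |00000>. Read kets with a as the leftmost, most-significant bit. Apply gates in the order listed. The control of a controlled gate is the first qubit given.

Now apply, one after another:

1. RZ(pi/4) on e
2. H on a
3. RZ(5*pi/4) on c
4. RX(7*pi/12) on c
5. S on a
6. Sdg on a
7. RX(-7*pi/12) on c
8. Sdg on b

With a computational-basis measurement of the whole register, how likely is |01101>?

A full measurement returns |01101> with probability 0. Key observation: the block from step 4 through step 7 cancels to the identity and can be dropped.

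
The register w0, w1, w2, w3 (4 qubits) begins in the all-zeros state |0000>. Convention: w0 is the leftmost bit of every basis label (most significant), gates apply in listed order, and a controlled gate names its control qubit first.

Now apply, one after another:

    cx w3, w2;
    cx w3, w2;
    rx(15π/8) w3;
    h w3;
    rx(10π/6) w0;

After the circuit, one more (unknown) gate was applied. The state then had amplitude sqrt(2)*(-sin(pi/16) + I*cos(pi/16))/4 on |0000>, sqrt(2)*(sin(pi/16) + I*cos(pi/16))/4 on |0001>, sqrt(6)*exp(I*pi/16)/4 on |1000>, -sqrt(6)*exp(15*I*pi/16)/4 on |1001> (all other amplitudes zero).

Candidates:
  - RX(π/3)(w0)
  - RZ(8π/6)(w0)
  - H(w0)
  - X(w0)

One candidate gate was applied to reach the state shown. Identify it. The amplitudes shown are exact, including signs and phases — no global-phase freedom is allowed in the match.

The unique candidate consistent with the amplitudes is X(w0). Key observation: steps 1-2 multiply out to the identity, so the circuit reduces to the remaining gates.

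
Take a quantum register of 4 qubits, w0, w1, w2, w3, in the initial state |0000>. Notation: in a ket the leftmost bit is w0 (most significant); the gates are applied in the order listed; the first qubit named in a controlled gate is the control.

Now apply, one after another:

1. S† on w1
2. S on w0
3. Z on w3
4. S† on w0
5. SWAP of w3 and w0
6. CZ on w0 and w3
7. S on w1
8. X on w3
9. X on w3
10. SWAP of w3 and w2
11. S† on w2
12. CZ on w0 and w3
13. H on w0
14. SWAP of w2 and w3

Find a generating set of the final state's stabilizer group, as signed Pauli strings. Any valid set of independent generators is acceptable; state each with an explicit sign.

The final state is stabilized by the group generated by +XIII, +IZII, +IIZI, +IIIZ; other independent generating sets are equally valid.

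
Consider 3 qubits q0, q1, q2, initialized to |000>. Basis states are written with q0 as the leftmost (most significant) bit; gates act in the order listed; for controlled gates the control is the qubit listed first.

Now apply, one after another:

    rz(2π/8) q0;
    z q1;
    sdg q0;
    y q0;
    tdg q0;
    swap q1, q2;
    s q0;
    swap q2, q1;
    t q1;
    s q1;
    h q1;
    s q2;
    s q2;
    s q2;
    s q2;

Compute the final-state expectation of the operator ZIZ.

The observable ZIZ averages to -1. Key observation: the block from step 12 through step 15 cancels to the identity and can be dropped.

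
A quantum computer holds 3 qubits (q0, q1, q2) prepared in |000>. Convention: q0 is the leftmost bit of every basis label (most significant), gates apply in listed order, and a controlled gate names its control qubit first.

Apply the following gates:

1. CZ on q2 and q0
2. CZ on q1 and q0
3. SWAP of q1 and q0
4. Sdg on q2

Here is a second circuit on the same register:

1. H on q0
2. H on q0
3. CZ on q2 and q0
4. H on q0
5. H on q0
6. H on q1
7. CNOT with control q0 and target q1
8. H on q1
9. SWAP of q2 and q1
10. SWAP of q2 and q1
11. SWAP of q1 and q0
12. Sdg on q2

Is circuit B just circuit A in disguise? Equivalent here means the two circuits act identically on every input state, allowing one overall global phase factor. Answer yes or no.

Yes — the two circuits implement the same unitary up to a global phase.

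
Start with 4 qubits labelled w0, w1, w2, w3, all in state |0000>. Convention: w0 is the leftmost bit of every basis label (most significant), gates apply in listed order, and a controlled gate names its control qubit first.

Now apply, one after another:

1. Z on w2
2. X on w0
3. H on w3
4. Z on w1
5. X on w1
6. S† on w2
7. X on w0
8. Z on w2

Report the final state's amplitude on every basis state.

The final amplitudes are sqrt(2)/2 on |0100>, sqrt(2)/2 on |0101>, and 0 on every other basis state.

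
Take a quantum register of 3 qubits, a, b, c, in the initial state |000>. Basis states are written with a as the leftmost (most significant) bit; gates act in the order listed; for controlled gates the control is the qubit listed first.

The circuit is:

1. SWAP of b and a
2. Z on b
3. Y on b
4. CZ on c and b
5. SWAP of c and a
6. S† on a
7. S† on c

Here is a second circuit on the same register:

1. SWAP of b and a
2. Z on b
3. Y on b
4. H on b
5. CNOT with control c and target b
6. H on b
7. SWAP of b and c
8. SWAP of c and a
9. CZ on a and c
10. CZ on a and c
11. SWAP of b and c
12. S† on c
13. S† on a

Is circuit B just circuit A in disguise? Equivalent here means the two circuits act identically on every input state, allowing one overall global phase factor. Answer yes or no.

No — the two circuits implement different unitaries, even allowing a global phase.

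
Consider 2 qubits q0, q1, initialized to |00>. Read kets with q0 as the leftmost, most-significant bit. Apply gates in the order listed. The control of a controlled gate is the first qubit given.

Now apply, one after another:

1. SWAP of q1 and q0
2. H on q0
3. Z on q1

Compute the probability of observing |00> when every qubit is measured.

A full measurement returns |00> with probability 1/2.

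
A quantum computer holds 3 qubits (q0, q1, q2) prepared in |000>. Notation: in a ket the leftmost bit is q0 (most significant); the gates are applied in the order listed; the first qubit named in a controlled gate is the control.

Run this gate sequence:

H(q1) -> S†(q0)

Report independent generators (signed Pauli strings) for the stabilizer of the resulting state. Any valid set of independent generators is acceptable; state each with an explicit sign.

One valid set of independent stabilizer generators is +IXI, +ZII, +IIZ (any independent generating set of the same group is equally correct).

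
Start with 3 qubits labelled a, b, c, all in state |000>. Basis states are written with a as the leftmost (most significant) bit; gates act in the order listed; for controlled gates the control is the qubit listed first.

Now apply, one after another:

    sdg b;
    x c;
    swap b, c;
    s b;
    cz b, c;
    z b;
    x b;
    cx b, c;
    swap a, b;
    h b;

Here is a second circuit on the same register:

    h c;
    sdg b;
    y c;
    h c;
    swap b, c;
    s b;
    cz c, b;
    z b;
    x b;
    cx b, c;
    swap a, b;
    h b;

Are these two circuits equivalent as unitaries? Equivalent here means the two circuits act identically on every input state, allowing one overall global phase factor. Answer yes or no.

No: there is an input state on which the two circuits produce genuinely different outputs (not merely differing by a phase).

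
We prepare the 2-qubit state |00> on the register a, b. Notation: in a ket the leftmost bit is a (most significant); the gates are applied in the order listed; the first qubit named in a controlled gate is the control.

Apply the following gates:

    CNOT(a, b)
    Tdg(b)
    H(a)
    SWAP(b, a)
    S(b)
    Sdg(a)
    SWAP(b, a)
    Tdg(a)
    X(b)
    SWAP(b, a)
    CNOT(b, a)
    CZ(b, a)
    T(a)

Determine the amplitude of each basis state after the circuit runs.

After the circuit, the state carries amplitude 0 on |00>, sqrt(2)*exp(I*pi/4)/2 on |01>, sqrt(2)*exp(I*pi/4)/2 on |10>, 0 on |11>.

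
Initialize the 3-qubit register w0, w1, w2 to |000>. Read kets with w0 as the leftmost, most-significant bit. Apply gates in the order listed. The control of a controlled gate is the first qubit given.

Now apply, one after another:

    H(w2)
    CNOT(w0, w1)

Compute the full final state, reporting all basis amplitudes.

The final amplitudes are sqrt(2)/2 on |000>, sqrt(2)/2 on |001>, and 0 on every other basis state.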